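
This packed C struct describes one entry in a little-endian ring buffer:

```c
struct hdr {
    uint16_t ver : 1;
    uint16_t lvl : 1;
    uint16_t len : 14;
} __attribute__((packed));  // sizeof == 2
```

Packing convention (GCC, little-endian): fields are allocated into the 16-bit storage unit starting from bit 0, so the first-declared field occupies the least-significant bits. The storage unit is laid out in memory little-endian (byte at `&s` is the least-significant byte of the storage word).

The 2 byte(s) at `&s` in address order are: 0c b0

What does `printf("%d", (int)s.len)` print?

11267

[0]=0x0c [1]=0xb0 (little-endian) → word 0xb00c
ver [0+:1] = (word>>0) & 0x1 = 0
lvl [1+:1] = (word>>1) & 0x1 = 0
len [2+:14] = (word>>2) & 0x3fff = 11267  ←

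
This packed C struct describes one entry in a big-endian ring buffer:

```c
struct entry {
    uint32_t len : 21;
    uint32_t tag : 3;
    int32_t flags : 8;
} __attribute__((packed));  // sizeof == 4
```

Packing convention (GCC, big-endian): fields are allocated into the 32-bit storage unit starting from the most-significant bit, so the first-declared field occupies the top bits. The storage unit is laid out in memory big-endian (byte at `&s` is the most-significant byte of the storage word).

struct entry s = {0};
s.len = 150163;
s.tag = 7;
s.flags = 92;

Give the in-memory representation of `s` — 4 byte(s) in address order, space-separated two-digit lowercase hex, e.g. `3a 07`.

12 54 9f 5c

[11+:21] len=150163 & 0x1fffff = 0x24a93; word=0x12549800
[8+:3] tag=7 & 0x7 = 0x7; word=0x12549f00
[0+:8] flags=92 & 0xff = 0x5c; word=0x12549f5c
word = 0x12549f5c → big-endian bytes:
  [0]=0x12  [1]=0x54  [2]=0x9f  [3]=0x5c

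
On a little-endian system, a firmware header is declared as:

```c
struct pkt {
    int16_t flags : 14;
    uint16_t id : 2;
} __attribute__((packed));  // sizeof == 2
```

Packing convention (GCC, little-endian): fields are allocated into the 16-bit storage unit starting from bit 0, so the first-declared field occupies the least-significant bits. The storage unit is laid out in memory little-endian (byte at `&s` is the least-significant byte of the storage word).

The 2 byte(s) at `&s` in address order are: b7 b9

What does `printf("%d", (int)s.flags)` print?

[0]=0xb7 [1]=0xb9 (little-endian) → word 0xb9b7
flags [0+:14] = (word>>0) & 0x3fff = 14775  ←
id [14+:2] = (word>>14) & 0x3 = 2
flags signed 14b, MSB=1: 14775 - 16384 = -1609

-1609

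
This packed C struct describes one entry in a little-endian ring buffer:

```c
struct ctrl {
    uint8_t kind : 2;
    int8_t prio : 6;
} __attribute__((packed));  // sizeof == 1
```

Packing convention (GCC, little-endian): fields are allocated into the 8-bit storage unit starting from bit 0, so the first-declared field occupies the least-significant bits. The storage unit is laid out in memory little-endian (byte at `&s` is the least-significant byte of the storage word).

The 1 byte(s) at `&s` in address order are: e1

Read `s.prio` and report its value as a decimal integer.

-8

[0]=0xe1 (little-endian) → word 0xe1
kind:2 @ bit 0 → (0xe1>>0)&0x3 = 0x1
prio:6 @ bit 2 → (0xe1>>2)&0x3f = 0x38  ←
prio signed 6b, MSB=1: 56 - 64 = -8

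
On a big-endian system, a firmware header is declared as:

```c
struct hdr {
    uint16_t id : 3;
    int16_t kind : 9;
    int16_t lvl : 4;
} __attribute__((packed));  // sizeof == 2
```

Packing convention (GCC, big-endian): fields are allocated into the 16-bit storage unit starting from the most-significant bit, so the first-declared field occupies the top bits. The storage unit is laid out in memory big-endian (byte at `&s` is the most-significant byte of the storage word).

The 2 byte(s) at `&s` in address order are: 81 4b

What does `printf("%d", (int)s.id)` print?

[0]=0x81 [1]=0x4b (big-endian) → word 0x814b
id:3 @ bit 13 → (0x814b>>13)&0x7 = 0x4  ←
kind:9 @ bit 4 → (0x814b>>4)&0x1ff = 0x14
lvl:4 @ bit 0 → (0x814b>>0)&0xf = 0xb

4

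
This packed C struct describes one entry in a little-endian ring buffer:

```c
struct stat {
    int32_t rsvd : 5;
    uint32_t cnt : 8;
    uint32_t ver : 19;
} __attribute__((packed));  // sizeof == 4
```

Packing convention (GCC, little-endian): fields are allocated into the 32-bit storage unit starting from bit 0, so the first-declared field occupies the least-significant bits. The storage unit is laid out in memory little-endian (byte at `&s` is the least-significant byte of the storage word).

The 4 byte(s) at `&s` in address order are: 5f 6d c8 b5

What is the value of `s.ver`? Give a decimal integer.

372291

[0]=0x5f [1]=0x6d [2]=0xc8 [3]=0xb5 (little-endian) → word 0xb5c86d5f
rsvd:5 @ bit 0 → (0xb5c86d5f>>0)&0x1f = 0x1f
cnt:8 @ bit 5 → (0xb5c86d5f>>5)&0xff = 0x6a
ver:19 @ bit 13 → (0xb5c86d5f>>13)&0x7ffff = 0x5ae43  ←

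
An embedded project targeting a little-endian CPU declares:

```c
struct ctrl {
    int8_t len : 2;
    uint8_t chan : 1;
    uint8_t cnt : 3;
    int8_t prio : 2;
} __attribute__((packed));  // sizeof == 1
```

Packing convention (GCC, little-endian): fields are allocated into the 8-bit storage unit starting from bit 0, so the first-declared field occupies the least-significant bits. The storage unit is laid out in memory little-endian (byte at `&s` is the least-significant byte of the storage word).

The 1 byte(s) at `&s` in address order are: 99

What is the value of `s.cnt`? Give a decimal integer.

3

[0]=0x99 (little-endian) → word 0x99
len [0+:2] = (word>>0) & 0x3 = 1
chan [2+:1] = (word>>2) & 0x1 = 0
cnt [3+:3] = (word>>3) & 0x7 = 3  ←
prio [6+:2] = (word>>6) & 0x3 = 2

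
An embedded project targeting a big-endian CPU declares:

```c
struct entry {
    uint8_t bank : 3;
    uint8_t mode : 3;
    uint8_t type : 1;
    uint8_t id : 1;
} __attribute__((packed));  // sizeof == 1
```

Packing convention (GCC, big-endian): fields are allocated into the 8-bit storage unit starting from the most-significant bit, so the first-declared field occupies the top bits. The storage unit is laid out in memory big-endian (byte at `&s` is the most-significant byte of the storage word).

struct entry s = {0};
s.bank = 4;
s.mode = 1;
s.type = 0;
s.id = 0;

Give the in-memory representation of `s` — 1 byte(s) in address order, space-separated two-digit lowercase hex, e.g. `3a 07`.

84

[5+:3] bank=4 & 0x7 = 0x4; word=0x80
[2+:3] mode=1 & 0x7 = 0x1; word=0x84
[1+:1] type=0 & 0x1 = 0x0; word=0x84
[0+:1] id=0 & 0x1 = 0x0; word=0x84
word = 0x84 → big-endian bytes:
  [0]=0x84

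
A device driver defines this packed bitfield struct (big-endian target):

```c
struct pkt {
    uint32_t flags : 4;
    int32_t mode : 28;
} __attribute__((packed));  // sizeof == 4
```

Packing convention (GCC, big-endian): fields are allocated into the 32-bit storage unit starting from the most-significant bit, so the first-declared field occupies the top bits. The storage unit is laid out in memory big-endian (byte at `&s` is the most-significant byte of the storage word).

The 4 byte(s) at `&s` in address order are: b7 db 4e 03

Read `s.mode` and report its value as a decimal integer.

131812867

[0]=0xb7 [1]=0xdb [2]=0x4e [3]=0x03 (big-endian) → word 0xb7db4e03
flags:4 @ bit 28 → (0xb7db4e03>>28)&0xf = 0xb
mode:28 @ bit 0 → (0xb7db4e03>>0)&0xfffffff = 0x7db4e03  ←
mode signed 28b, MSB=0: value = 131812867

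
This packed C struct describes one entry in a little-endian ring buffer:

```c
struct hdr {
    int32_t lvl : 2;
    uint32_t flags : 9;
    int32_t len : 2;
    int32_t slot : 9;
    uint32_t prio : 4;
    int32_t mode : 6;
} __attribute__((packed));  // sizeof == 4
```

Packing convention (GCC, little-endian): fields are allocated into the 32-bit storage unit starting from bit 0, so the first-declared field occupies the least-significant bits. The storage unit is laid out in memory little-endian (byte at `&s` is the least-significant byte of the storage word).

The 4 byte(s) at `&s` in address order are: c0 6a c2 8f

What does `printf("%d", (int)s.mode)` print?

[0]=0xc0 [1]=0x6a [2]=0xc2 [3]=0x8f (little-endian) → word 0x8fc26ac0
lvl:2 @ bit 0 → (0x8fc26ac0>>0)&0x3 = 0x0
flags:9 @ bit 2 → (0x8fc26ac0>>2)&0x1ff = 0xb0
len:2 @ bit 11 → (0x8fc26ac0>>11)&0x3 = 0x1
slot:9 @ bit 13 → (0x8fc26ac0>>13)&0x1ff = 0x13
prio:4 @ bit 22 → (0x8fc26ac0>>22)&0xf = 0xf
mode:6 @ bit 26 → (0x8fc26ac0>>26)&0x3f = 0x23  ←
mode signed 6b, MSB=1: 35 - 64 = -29

-29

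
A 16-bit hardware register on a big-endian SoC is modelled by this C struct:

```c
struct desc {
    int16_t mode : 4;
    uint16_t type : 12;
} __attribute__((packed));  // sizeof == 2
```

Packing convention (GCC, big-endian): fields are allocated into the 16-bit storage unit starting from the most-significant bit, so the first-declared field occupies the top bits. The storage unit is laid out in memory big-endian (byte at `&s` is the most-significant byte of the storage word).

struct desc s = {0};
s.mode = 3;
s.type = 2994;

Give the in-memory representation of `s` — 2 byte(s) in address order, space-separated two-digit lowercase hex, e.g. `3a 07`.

[12+:4] mode=3 & 0xf = 0x3; word=0x3000
[0+:12] type=2994 & 0xfff = 0xbb2; word=0x3bb2
word = 0x3bb2 → big-endian bytes:
  [0]=0x3b  [1]=0xb2

3b b2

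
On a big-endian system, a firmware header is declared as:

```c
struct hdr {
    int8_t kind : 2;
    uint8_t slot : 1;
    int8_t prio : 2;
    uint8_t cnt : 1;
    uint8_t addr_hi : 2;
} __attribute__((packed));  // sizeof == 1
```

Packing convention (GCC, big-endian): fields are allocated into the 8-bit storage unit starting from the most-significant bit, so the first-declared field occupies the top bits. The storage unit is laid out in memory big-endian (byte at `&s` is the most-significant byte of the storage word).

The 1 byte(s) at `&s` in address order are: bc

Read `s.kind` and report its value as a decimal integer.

[0]=0xbc (big-endian) → word 0xbc
kind:2 @ bit 6 → (0xbc>>6)&0x3 = 0x2  ←
slot:1 @ bit 5 → (0xbc>>5)&0x1 = 0x1
prio:2 @ bit 3 → (0xbc>>3)&0x3 = 0x3
cnt:1 @ bit 2 → (0xbc>>2)&0x1 = 0x1
addr_hi:2 @ bit 0 → (0xbc>>0)&0x3 = 0x0
kind signed 2b, MSB=1: 2 - 4 = -2

-2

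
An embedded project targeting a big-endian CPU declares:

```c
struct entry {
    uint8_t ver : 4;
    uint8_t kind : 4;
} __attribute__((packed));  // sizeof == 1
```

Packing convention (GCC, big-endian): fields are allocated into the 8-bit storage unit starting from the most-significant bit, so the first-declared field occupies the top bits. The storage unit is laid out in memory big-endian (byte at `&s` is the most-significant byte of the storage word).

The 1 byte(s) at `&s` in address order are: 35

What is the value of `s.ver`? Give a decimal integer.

[0]=0x35 (big-endian) → word 0x35
ver [4+:4] = (word>>4) & 0xf = 3  ←
kind [0+:4] = (word>>0) & 0xf = 5

3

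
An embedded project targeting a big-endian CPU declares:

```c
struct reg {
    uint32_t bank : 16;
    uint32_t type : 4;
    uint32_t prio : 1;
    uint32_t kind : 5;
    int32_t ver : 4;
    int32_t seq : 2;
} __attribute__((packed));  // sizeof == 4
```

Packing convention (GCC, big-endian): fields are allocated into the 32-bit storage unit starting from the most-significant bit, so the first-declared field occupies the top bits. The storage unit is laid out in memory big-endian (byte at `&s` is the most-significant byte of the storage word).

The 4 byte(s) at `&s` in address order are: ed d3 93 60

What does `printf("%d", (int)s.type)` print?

[0]=0xed [1]=0xd3 [2]=0x93 [3]=0x60 (big-endian) → word 0xedd39360
bank [16+:16] = (word>>16) & 0xffff = 60883
type [12+:4] = (word>>12) & 0xf = 9  ←
prio [11+:1] = (word>>11) & 0x1 = 0
kind [6+:5] = (word>>6) & 0x1f = 13
ver [2+:4] = (word>>2) & 0xf = 8
seq [0+:2] = (word>>0) & 0x3 = 0

9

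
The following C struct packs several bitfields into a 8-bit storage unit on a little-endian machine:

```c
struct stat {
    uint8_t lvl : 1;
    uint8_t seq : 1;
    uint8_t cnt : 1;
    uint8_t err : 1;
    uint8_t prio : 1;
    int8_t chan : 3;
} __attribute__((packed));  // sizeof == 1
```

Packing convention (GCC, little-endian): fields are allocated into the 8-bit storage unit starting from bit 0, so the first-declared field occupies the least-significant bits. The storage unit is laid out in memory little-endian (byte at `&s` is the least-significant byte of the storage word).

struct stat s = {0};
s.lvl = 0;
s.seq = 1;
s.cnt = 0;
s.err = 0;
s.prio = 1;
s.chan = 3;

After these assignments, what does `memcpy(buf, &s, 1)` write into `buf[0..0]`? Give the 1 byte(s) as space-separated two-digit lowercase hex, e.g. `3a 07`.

[0+:1] lvl=0 & 0x1 = 0x0; word=0x00
[1+:1] seq=1 & 0x1 = 0x1; word=0x02
[2+:1] cnt=0 & 0x1 = 0x0; word=0x02
[3+:1] err=0 & 0x1 = 0x0; word=0x02
[4+:1] prio=1 & 0x1 = 0x1; word=0x12
[5+:3] chan=3 & 0x7 = 0x3; word=0x72
word = 0x72 → little-endian bytes:
  [0]=0x72

72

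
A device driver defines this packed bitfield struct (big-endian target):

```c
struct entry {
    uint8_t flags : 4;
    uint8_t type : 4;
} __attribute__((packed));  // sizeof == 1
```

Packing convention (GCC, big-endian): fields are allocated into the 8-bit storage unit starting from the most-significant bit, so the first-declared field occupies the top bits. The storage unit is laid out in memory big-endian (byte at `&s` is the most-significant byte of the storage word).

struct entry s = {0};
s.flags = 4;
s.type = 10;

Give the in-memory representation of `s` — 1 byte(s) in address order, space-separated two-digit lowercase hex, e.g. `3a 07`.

flags:4 = 4 → 0x4 << 4 → word 0x40
type:4 = 10 → 0xa << 0 → word 0x4a
word = 0x4a → big-endian bytes:
  [0]=0x4a

4a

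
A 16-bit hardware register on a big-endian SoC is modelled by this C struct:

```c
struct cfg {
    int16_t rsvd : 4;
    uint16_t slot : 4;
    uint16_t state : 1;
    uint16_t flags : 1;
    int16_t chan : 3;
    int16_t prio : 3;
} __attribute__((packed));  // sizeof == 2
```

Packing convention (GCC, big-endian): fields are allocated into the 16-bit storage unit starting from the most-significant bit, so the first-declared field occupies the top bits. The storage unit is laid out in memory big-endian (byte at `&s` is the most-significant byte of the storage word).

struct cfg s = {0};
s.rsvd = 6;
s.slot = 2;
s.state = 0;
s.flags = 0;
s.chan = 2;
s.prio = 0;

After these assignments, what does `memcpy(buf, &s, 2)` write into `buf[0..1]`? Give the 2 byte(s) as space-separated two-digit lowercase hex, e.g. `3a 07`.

62 10

rsvd (4b) val=6 bits=0x6 at bit 12: 0x6000
slot (4b) val=2 bits=0x2 at bit 8: 0x6200
state (1b) val=0 bits=0x0 at bit 7: 0x6200
flags (1b) val=0 bits=0x0 at bit 6: 0x6200
chan (3b) val=2 bits=0x2 at bit 3: 0x6210
prio (3b) val=0 bits=0x0 at bit 0: 0x6210
word = 0x6210 → big-endian bytes:
  [0]=0x62  [1]=0x10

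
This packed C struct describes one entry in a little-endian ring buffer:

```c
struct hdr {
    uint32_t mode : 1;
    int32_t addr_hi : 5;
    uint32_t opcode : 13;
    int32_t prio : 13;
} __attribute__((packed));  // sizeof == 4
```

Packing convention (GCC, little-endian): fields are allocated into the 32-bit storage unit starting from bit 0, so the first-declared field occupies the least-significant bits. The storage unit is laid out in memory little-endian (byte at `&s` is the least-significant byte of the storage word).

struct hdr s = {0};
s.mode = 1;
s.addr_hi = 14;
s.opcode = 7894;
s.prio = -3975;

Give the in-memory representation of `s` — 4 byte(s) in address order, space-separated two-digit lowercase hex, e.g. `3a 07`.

9d b5 cf 83

mode (1b) val=1 bits=0x1 at bit 0: 0x00000001
addr_hi (5b) val=14 bits=0xe at bit 1: 0x0000001d
opcode (13b) val=7894 bits=0x1ed6 at bit 6: 0x0007b59d
prio (13b) val=-3975 bits=0x1079 at bit 19: 0x83cfb59d
word = 0x83cfb59d → little-endian bytes:
  [0]=0x9d  [1]=0xb5  [2]=0xcf  [3]=0x83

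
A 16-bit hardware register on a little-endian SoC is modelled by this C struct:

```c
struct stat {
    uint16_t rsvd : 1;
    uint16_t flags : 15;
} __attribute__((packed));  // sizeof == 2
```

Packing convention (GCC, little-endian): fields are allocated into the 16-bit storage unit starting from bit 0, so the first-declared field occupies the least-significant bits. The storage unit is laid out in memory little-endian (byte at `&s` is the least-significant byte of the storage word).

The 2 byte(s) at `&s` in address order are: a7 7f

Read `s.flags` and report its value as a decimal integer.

[0]=0xa7 [1]=0x7f (little-endian) → word 0x7fa7
rsvd [0+:1] = (word>>0) & 0x1 = 1
flags [1+:15] = (word>>1) & 0x7fff = 16339  ←

16339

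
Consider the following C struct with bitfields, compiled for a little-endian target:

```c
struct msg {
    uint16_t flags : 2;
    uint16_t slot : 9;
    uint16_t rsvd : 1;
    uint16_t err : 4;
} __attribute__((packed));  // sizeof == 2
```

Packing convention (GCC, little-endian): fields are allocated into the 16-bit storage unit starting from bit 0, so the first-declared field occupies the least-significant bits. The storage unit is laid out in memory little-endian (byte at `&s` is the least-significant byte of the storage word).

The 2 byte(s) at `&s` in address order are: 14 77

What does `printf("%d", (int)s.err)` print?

7

[0]=0x14 [1]=0x77 (little-endian) → word 0x7714
flags [0+:2] = (word>>0) & 0x3 = 0
slot [2+:9] = (word>>2) & 0x1ff = 453
rsvd [11+:1] = (word>>11) & 0x1 = 0
err [12+:4] = (word>>12) & 0xf = 7  ←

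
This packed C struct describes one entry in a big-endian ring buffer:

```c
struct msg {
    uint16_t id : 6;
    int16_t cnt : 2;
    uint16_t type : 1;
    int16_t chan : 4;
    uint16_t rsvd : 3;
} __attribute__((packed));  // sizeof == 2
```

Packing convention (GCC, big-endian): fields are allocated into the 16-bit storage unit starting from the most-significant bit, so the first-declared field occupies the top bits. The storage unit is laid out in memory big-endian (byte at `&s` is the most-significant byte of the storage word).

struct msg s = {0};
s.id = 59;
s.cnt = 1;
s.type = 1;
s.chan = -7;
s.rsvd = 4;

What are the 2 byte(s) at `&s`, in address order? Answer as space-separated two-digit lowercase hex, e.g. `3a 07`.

ed cc

id:6 = 59 → 0x3b << 10 → word 0xec00
cnt:2 = 1 → 0x1 << 8 → word 0xed00
type:1 = 1 → 0x1 << 7 → word 0xed80
chan:4 = -7 → 0x9 << 3 → word 0xedc8
rsvd:3 = 4 → 0x4 << 0 → word 0xedcc
word = 0xedcc → big-endian bytes:
  [0]=0xed  [1]=0xcc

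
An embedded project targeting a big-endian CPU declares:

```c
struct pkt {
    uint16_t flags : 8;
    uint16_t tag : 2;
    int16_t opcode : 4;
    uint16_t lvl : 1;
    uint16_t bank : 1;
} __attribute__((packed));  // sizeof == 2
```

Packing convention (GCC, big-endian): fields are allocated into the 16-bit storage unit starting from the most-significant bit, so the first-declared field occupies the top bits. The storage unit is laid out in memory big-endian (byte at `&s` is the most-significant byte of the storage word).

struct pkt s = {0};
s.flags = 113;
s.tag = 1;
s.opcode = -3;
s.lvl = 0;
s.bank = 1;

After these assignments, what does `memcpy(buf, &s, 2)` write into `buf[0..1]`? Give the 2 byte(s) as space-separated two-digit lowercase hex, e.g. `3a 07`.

[8+:8] flags=113 & 0xff = 0x71; word=0x7100
[6+:2] tag=1 & 0x3 = 0x1; word=0x7140
[2+:4] opcode=-3 & 0xf = 0xd; word=0x7174
[1+:1] lvl=0 & 0x1 = 0x0; word=0x7174
[0+:1] bank=1 & 0x1 = 0x1; word=0x7175
word = 0x7175 → big-endian bytes:
  [0]=0x71  [1]=0x75

71 75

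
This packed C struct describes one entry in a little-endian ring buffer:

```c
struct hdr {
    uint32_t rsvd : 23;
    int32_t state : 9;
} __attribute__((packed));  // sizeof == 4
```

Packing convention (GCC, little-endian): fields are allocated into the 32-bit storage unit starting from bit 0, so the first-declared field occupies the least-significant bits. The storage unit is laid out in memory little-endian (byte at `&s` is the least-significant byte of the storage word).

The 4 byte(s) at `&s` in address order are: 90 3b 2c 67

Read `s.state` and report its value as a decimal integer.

206

[0]=0x90 [1]=0x3b [2]=0x2c [3]=0x67 (little-endian) → word 0x672c3b90
rsvd [0+:23] = (word>>0) & 0x7fffff = 2898832
state [23+:9] = (word>>23) & 0x1ff = 206  ←
state signed 9b, MSB=0: value = 206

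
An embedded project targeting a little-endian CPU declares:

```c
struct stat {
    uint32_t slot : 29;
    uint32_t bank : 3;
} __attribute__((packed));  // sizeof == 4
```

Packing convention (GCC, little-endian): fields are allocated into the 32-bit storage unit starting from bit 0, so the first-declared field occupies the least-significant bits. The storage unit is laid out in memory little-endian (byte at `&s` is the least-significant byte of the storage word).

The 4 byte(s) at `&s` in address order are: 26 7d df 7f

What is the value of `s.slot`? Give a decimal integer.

534740262

[0]=0x26 [1]=0x7d [2]=0xdf [3]=0x7f (little-endian) → word 0x7fdf7d26
slot [0+:29] = (word>>0) & 0x1fffffff = 534740262  ←
bank [29+:3] = (word>>29) & 0x7 = 3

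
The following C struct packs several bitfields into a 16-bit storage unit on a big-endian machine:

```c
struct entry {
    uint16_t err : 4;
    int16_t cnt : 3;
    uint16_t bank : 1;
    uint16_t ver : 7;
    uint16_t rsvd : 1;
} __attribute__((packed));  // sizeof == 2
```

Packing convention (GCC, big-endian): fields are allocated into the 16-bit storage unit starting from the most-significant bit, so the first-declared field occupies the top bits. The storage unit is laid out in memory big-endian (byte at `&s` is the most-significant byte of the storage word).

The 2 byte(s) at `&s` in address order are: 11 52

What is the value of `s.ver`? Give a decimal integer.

[0]=0x11 [1]=0x52 (big-endian) → word 0x1152
err [12+:4] = (word>>12) & 0xf = 1
cnt [9+:3] = (word>>9) & 0x7 = 0
bank [8+:1] = (word>>8) & 0x1 = 1
ver [1+:7] = (word>>1) & 0x7f = 41  ←
rsvd [0+:1] = (word>>0) & 0x1 = 0

41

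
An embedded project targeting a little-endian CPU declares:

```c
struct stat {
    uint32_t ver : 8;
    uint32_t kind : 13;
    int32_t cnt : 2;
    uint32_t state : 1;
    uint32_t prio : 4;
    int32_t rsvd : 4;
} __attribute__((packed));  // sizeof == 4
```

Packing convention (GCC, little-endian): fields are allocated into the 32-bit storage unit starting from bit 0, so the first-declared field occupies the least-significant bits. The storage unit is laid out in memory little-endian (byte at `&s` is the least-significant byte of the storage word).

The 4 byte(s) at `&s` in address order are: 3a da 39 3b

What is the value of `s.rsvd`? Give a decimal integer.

3

[0]=0x3a [1]=0xda [2]=0x39 [3]=0x3b (little-endian) → word 0x3b39da3a
ver [0+:8] = (word>>0) & 0xff = 58
kind [8+:13] = (word>>8) & 0x1fff = 6618
cnt [21+:2] = (word>>21) & 0x3 = 1
state [23+:1] = (word>>23) & 0x1 = 0
prio [24+:4] = (word>>24) & 0xf = 11
rsvd [28+:4] = (word>>28) & 0xf = 3  ←
rsvd signed 4b, MSB=0: value = 3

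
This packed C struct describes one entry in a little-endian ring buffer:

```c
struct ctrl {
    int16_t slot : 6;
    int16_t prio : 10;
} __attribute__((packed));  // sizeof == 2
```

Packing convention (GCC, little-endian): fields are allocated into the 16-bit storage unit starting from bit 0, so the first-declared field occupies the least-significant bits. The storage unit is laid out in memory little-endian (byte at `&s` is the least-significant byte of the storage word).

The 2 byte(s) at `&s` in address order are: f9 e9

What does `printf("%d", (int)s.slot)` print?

[0]=0xf9 [1]=0xe9 (little-endian) → word 0xe9f9
slot:6 @ bit 0 → (0xe9f9>>0)&0x3f = 0x39  ←
prio:10 @ bit 6 → (0xe9f9>>6)&0x3ff = 0x3a7
slot signed 6b, MSB=1: 57 - 64 = -7

-7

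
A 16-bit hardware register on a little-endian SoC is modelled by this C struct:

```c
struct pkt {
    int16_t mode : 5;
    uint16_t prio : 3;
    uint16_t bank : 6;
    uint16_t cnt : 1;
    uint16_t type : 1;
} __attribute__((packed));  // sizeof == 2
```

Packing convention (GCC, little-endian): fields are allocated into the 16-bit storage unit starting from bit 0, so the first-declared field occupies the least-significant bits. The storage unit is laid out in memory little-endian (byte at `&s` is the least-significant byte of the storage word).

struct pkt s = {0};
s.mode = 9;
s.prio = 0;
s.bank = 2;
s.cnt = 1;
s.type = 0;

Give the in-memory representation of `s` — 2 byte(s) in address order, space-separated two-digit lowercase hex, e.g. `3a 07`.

[0+:5] mode=9 & 0x1f = 0x9; word=0x0009
[5+:3] prio=0 & 0x7 = 0x0; word=0x0009
[8+:6] bank=2 & 0x3f = 0x2; word=0x0209
[14+:1] cnt=1 & 0x1 = 0x1; word=0x4209
[15+:1] type=0 & 0x1 = 0x0; word=0x4209
word = 0x4209 → little-endian bytes:
  [0]=0x09  [1]=0x42

09 42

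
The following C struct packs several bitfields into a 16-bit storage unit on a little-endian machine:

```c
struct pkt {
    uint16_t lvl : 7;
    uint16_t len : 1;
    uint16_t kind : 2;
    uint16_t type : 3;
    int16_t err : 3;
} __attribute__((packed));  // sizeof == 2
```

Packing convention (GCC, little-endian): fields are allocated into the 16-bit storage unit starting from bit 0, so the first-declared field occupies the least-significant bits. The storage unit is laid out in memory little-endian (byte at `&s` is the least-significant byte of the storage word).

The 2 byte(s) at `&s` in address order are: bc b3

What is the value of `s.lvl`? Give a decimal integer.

60

[0]=0xbc [1]=0xb3 (little-endian) → word 0xb3bc
lvl [0+:7] = (word>>0) & 0x7f = 60  ←
len [7+:1] = (word>>7) & 0x1 = 1
kind [8+:2] = (word>>8) & 0x3 = 3
type [10+:3] = (word>>10) & 0x7 = 4
err [13+:3] = (word>>13) & 0x7 = 5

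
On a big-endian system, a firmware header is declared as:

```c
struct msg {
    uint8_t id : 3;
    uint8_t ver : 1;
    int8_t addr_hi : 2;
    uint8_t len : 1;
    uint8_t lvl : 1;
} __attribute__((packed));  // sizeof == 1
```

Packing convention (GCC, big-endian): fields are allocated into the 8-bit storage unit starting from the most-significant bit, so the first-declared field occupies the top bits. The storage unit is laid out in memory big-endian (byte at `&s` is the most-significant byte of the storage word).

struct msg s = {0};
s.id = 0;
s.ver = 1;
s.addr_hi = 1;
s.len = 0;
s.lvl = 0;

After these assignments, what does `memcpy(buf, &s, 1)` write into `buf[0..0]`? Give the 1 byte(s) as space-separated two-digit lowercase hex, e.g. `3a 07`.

14

id:3 = 0 → 0x0 << 5 → word 0x00
ver:1 = 1 → 0x1 << 4 → word 0x10
addr_hi:2 = 1 → 0x1 << 2 → word 0x14
len:1 = 0 → 0x0 << 1 → word 0x14
lvl:1 = 0 → 0x0 << 0 → word 0x14
word = 0x14 → big-endian bytes:
  [0]=0x14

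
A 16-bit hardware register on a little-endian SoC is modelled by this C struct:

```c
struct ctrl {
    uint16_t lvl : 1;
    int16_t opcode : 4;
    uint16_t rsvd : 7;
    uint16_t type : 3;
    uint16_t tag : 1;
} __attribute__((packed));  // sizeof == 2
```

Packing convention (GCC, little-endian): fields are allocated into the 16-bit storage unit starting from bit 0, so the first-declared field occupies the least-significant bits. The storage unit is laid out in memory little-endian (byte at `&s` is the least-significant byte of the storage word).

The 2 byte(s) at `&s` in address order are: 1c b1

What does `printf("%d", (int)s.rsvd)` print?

[0]=0x1c [1]=0xb1 (little-endian) → word 0xb11c
lvl [0+:1] = (word>>0) & 0x1 = 0
opcode [1+:4] = (word>>1) & 0xf = 14
rsvd [5+:7] = (word>>5) & 0x7f = 8  ←
type [12+:3] = (word>>12) & 0x7 = 3
tag [15+:1] = (word>>15) & 0x1 = 1

8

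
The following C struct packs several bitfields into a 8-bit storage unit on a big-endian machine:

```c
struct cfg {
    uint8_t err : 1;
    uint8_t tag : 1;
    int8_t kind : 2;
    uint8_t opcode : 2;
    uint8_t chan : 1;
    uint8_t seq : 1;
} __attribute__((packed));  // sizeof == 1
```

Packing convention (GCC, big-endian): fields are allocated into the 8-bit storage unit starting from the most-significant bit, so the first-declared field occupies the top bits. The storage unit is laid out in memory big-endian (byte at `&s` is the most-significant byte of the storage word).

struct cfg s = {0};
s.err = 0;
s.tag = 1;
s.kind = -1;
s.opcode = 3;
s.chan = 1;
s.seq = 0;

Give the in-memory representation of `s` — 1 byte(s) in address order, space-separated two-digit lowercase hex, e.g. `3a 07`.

[7+:1] err=0 & 0x1 = 0x0; word=0x00
[6+:1] tag=1 & 0x1 = 0x1; word=0x40
[4+:2] kind=-1 & 0x3 = 0x3; word=0x70
[2+:2] opcode=3 & 0x3 = 0x3; word=0x7c
[1+:1] chan=1 & 0x1 = 0x1; word=0x7e
[0+:1] seq=0 & 0x1 = 0x0; word=0x7e
word = 0x7e → big-endian bytes:
  [0]=0x7e

7e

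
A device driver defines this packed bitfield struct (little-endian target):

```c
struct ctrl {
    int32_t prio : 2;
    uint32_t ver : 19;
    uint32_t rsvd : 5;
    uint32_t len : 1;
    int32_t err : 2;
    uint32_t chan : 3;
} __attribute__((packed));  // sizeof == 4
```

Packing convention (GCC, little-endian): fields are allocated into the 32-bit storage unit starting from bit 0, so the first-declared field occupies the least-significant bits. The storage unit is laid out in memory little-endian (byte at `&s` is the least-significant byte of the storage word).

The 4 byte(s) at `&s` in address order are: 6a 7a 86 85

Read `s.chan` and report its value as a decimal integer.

4

[0]=0x6a [1]=0x7a [2]=0x86 [3]=0x85 (little-endian) → word 0x85867a6a
prio:2 @ bit 0 → (0x85867a6a>>0)&0x3 = 0x2
ver:19 @ bit 2 → (0x85867a6a>>2)&0x7ffff = 0x19e9a
rsvd:5 @ bit 21 → (0x85867a6a>>21)&0x1f = 0xc
len:1 @ bit 26 → (0x85867a6a>>26)&0x1 = 0x1
err:2 @ bit 27 → (0x85867a6a>>27)&0x3 = 0x0
chan:3 @ bit 29 → (0x85867a6a>>29)&0x7 = 0x4  ←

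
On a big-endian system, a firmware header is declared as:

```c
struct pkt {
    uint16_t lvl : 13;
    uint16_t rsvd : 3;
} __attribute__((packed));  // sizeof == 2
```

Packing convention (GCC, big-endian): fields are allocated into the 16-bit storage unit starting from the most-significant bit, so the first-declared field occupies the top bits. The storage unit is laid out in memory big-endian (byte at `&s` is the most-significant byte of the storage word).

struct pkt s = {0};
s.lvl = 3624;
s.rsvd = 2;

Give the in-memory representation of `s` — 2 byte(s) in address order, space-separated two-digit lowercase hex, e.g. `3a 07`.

71 42

[3+:13] lvl=3624 & 0x1fff = 0xe28; word=0x7140
[0+:3] rsvd=2 & 0x7 = 0x2; word=0x7142
word = 0x7142 → big-endian bytes:
  [0]=0x71  [1]=0x42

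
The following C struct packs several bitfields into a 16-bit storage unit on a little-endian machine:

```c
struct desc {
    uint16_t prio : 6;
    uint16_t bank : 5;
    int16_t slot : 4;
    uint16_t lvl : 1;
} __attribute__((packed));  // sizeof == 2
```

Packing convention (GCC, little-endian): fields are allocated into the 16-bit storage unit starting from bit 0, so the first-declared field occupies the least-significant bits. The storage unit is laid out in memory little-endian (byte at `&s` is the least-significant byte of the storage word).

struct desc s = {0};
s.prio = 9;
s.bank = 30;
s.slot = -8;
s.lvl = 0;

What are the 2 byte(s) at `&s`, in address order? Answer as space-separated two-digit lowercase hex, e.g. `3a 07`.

[0+:6] prio=9 & 0x3f = 0x9; word=0x0009
[6+:5] bank=30 & 0x1f = 0x1e; word=0x0789
[11+:4] slot=-8 & 0xf = 0x8; word=0x4789
[15+:1] lvl=0 & 0x1 = 0x0; word=0x4789
word = 0x4789 → little-endian bytes:
  [0]=0x89  [1]=0x47

89 47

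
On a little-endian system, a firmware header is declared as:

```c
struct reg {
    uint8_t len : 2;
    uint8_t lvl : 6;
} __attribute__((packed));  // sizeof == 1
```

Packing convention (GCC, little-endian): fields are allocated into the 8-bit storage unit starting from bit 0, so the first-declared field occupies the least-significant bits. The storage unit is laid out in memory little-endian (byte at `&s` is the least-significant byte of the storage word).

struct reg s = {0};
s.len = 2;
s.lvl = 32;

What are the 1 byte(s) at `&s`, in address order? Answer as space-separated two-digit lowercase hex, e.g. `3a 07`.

len:2 = 2 → 0x2 << 0 → word 0x02
lvl:6 = 32 → 0x20 << 2 → word 0x82
word = 0x82 → little-endian bytes:
  [0]=0x82

82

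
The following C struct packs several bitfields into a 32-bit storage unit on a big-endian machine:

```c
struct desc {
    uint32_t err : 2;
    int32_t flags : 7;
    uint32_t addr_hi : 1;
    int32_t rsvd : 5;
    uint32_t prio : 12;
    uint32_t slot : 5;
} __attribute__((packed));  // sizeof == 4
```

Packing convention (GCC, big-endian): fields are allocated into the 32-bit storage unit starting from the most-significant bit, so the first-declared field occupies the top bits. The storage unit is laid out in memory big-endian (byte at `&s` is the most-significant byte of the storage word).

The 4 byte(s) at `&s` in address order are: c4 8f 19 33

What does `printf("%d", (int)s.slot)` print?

19

[0]=0xc4 [1]=0x8f [2]=0x19 [3]=0x33 (big-endian) → word 0xc48f1933
err:2 @ bit 30 → (0xc48f1933>>30)&0x3 = 0x3
flags:7 @ bit 23 → (0xc48f1933>>23)&0x7f = 0x9
addr_hi:1 @ bit 22 → (0xc48f1933>>22)&0x1 = 0x0
rsvd:5 @ bit 17 → (0xc48f1933>>17)&0x1f = 0x7
prio:12 @ bit 5 → (0xc48f1933>>5)&0xfff = 0x8c9
slot:5 @ bit 0 → (0xc48f1933>>0)&0x1f = 0x13  ←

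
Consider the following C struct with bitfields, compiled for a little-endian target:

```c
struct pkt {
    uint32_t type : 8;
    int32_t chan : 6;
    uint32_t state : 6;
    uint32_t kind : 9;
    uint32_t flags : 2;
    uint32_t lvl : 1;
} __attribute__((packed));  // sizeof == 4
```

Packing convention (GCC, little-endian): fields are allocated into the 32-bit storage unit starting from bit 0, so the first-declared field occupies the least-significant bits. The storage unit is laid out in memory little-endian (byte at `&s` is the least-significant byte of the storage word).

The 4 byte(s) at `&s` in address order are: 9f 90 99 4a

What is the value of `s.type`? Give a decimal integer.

[0]=0x9f [1]=0x90 [2]=0x99 [3]=0x4a (little-endian) → word 0x4a99909f
type [0+:8] = (word>>0) & 0xff = 159  ←
chan [8+:6] = (word>>8) & 0x3f = 16
state [14+:6] = (word>>14) & 0x3f = 38
kind [20+:9] = (word>>20) & 0x1ff = 169
flags [29+:2] = (word>>29) & 0x3 = 2
lvl [31+:1] = (word>>31) & 0x1 = 0

159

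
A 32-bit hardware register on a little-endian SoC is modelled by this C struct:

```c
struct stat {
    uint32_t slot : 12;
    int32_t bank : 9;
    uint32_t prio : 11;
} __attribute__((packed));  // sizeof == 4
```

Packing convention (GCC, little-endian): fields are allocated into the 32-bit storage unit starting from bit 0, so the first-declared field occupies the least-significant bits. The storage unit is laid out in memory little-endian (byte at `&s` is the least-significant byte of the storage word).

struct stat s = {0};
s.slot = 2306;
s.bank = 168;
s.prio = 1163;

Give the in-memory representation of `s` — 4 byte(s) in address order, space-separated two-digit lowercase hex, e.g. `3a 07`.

slot (12b) val=2306 bits=0x902 at bit 0: 0x00000902
bank (9b) val=168 bits=0xa8 at bit 12: 0x000a8902
prio (11b) val=1163 bits=0x48b at bit 21: 0x916a8902
word = 0x916a8902 → little-endian bytes:
  [0]=0x02  [1]=0x89  [2]=0x6a  [3]=0x91

02 89 6a 91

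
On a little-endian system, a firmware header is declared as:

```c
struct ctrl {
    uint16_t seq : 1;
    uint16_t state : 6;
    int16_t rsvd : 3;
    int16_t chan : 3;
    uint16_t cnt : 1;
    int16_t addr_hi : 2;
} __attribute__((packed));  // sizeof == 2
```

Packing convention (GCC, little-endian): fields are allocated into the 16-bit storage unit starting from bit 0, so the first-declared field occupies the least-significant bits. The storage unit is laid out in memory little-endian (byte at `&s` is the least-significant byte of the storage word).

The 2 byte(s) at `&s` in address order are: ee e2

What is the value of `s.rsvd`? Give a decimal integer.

-3

[0]=0xee [1]=0xe2 (little-endian) → word 0xe2ee
seq:1 @ bit 0 → (0xe2ee>>0)&0x1 = 0x0
state:6 @ bit 1 → (0xe2ee>>1)&0x3f = 0x37
rsvd:3 @ bit 7 → (0xe2ee>>7)&0x7 = 0x5  ←
chan:3 @ bit 10 → (0xe2ee>>10)&0x7 = 0x0
cnt:1 @ bit 13 → (0xe2ee>>13)&0x1 = 0x1
addr_hi:2 @ bit 14 → (0xe2ee>>14)&0x3 = 0x3
rsvd signed 3b, MSB=1: 5 - 8 = -3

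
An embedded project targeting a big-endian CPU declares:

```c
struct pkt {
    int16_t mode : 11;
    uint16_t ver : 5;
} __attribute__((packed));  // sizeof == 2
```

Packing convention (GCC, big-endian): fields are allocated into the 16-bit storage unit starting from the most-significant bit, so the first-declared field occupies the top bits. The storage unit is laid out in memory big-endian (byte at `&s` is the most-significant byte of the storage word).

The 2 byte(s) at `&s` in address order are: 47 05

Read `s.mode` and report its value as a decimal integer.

[0]=0x47 [1]=0x05 (big-endian) → word 0x4705
mode [5+:11] = (word>>5) & 0x7ff = 568  ←
ver [0+:5] = (word>>0) & 0x1f = 5
mode signed 11b, MSB=0: value = 568

568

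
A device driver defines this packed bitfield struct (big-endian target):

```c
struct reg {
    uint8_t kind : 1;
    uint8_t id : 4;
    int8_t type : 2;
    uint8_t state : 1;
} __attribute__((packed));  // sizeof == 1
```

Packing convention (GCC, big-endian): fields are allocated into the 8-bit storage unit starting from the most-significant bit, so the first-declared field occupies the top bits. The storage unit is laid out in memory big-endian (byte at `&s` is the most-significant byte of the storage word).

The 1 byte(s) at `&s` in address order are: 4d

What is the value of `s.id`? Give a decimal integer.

9

[0]=0x4d (big-endian) → word 0x4d
kind [7+:1] = (word>>7) & 0x1 = 0
id [3+:4] = (word>>3) & 0xf = 9  ←
type [1+:2] = (word>>1) & 0x3 = 2
state [0+:1] = (word>>0) & 0x1 = 1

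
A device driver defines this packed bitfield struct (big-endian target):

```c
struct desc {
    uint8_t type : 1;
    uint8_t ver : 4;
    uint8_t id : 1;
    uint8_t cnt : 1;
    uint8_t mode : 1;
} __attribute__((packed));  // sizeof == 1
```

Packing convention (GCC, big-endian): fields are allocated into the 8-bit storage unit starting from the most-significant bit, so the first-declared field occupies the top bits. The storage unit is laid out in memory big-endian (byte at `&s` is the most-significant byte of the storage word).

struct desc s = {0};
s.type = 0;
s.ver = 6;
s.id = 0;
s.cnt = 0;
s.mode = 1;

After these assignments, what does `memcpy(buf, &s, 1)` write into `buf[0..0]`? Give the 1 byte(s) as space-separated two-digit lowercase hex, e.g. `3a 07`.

[7+:1] type=0 & 0x1 = 0x0; word=0x00
[3+:4] ver=6 & 0xf = 0x6; word=0x30
[2+:1] id=0 & 0x1 = 0x0; word=0x30
[1+:1] cnt=0 & 0x1 = 0x0; word=0x30
[0+:1] mode=1 & 0x1 = 0x1; word=0x31
word = 0x31 → big-endian bytes:
  [0]=0x31

31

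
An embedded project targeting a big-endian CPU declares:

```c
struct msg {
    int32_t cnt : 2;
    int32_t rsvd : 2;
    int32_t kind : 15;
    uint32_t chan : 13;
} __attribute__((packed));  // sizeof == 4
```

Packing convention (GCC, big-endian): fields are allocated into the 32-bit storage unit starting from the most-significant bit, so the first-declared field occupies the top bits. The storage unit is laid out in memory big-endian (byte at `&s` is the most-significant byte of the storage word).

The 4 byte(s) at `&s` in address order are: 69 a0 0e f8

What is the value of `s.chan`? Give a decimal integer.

[0]=0x69 [1]=0xa0 [2]=0x0e [3]=0xf8 (big-endian) → word 0x69a00ef8
cnt:2 @ bit 30 → (0x69a00ef8>>30)&0x3 = 0x1
rsvd:2 @ bit 28 → (0x69a00ef8>>28)&0x3 = 0x2
kind:15 @ bit 13 → (0x69a00ef8>>13)&0x7fff = 0x4d00
chan:13 @ bit 0 → (0x69a00ef8>>0)&0x1fff = 0xef8  ←

3832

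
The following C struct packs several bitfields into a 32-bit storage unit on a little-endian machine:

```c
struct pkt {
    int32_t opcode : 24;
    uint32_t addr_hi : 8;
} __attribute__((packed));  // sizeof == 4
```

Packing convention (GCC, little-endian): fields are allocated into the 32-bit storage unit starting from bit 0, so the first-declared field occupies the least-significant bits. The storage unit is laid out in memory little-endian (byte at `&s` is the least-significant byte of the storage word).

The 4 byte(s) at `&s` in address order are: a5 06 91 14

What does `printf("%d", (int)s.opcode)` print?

[0]=0xa5 [1]=0x06 [2]=0x91 [3]=0x14 (little-endian) → word 0x149106a5
opcode [0+:24] = (word>>0) & 0xffffff = 9504421  ←
addr_hi [24+:8] = (word>>24) & 0xff = 20
opcode signed 24b, MSB=1: 9504421 - 16777216 = -7272795

-7272795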